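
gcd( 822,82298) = 2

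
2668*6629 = 17686172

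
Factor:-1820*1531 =-2^2*5^1*7^1*13^1*1531^1 = - 2786420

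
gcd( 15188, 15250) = 2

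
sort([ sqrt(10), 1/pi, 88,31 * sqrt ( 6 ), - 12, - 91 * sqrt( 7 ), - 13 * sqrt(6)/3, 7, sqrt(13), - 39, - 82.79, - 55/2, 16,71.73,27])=[ - 91 * sqrt(7), - 82.79, - 39, - 55/2,-12,  -  13*sqrt(6 ) /3,1/pi,sqrt(10 ) , sqrt(13 ),7, 16,27, 71.73,31 * sqrt (6), 88]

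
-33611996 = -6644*5059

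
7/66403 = 7/66403 =0.00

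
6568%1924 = 796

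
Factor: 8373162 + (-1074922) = 7298240 = 2^6*5^1*22807^1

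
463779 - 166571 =297208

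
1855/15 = 123  +  2/3 = 123.67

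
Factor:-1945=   -  5^1*389^1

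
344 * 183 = 62952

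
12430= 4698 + 7732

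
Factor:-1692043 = -1692043^1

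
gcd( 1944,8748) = 972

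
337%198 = 139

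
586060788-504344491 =81716297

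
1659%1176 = 483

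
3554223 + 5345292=8899515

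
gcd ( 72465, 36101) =1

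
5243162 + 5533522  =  10776684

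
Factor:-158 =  - 2^1 * 79^1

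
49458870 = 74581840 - 25122970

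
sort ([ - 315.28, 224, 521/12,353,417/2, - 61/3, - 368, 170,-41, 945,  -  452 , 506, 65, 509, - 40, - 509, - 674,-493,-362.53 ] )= [ - 674, - 509, - 493 , - 452, - 368, - 362.53, - 315.28,- 41, - 40, - 61/3, 521/12, 65,170, 417/2,224, 353,506,509, 945 ]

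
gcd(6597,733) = 733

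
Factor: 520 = 2^3*5^1*13^1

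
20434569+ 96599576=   117034145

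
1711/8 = 1711/8  =  213.88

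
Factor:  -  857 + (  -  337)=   -  1194 = - 2^1*3^1*199^1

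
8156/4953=8156/4953=1.65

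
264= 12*22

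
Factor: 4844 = 2^2* 7^1 * 173^1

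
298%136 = 26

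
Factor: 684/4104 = 2^( - 1)* 3^( - 1)=1/6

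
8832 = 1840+6992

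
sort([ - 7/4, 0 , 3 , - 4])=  [  -  4, - 7/4, 0, 3]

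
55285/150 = 368 + 17/30=368.57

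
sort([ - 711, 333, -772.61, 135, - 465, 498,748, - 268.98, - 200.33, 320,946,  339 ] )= [ - 772.61, - 711, - 465, - 268.98, - 200.33,135, 320,333,339, 498, 748,946 ]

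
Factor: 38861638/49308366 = 19430819/24654183 =3^( - 1 ) *23^(-1 ) * 103^ ( - 1 )*563^1*3469^( - 1 )*34513^1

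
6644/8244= 1661/2061 = 0.81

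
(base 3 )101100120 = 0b1110101111100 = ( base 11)5742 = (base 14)2A72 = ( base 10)7548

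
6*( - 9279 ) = -55674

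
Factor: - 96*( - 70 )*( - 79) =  - 530880 = - 2^6*3^1*5^1*7^1 * 79^1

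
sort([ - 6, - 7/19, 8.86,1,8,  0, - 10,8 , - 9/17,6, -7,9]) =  [  -  10, - 7,- 6, - 9/17,-7/19 , 0, 1,6,8,  8, 8.86, 9 ]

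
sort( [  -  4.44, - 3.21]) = [ - 4.44, - 3.21 ] 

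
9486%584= 142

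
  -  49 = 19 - 68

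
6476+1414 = 7890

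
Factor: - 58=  - 2^1*29^1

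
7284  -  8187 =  - 903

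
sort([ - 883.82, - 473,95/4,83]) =[  -  883.82 , - 473, 95/4,83]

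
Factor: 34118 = 2^1 *7^1*2437^1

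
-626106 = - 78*8027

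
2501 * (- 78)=-195078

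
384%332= 52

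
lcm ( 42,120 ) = 840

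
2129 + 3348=5477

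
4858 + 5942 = 10800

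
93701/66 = 1419 + 47/66=1419.71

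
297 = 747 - 450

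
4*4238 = 16952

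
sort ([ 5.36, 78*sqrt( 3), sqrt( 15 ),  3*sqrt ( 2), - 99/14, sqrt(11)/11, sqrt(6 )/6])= [ - 99/14 , sqrt ( 11 )/11,sqrt( 6) /6, sqrt( 15 ), 3*sqrt ( 2 ),5.36,78*sqrt(3)]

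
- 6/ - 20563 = 6/20563 = 0.00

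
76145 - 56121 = 20024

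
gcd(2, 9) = 1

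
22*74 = 1628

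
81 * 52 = 4212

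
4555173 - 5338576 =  - 783403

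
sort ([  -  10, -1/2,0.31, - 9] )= [ - 10 ,-9, -1/2,  0.31] 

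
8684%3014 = 2656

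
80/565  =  16/113 = 0.14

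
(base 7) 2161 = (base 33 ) NJ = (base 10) 778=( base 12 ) 54a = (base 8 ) 1412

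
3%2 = 1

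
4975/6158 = 4975/6158  =  0.81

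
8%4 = 0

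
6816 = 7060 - 244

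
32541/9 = 3615+2/3 = 3615.67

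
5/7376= 5/7376 = 0.00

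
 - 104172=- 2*52086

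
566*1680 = 950880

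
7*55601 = 389207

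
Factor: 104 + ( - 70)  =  34= 2^1*17^1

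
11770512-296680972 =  - 284910460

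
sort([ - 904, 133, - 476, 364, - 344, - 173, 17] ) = [-904, - 476, - 344, - 173,  17, 133,364 ] 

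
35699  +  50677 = 86376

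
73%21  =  10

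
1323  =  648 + 675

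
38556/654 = 6426/109=58.95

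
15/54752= 15/54752 = 0.00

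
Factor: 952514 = 2^1 * 107^1*4451^1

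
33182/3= 33182/3 = 11060.67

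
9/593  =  9/593 = 0.02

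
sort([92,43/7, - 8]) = [- 8,43/7,92 ]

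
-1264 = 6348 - 7612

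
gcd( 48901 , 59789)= 1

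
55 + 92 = 147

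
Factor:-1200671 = -103^1* 11657^1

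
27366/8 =13683/4 = 3420.75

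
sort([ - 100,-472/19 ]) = [-100,-472/19 ]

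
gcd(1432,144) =8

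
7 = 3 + 4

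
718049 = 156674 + 561375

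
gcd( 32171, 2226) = 53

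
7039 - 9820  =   - 2781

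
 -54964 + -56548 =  - 111512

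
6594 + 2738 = 9332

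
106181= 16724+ 89457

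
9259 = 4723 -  - 4536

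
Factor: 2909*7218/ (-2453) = -20997162/2453=- 2^1*3^2*11^ ( - 1)* 223^( - 1)*401^1* 2909^1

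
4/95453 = 4/95453 = 0.00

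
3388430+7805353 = 11193783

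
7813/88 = 7813/88= 88.78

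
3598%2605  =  993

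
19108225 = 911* 20975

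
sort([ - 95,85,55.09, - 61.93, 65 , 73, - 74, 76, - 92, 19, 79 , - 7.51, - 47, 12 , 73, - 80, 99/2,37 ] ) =[ - 95,-92, - 80, - 74, - 61.93, - 47, - 7.51, 12,19,37,99/2,  55.09, 65,73,  73, 76,79 , 85] 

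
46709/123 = 379 + 92/123= 379.75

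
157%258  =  157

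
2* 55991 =111982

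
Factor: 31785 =3^1 * 5^1 * 13^1*163^1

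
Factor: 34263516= 2^2*3^1*7^1*407899^1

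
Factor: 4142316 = 2^2*3^1*345193^1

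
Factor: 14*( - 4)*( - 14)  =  2^4*7^2 = 784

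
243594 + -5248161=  - 5004567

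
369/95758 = 369/95758 = 0.00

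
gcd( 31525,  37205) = 5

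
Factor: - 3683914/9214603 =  - 2^1 * 13^1 * 141689^1* 9214603^( - 1 )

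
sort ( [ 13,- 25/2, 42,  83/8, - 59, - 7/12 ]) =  [ - 59, - 25/2, - 7/12,83/8,  13,42]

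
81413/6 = 81413/6  =  13568.83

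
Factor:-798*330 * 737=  - 194081580 =- 2^2*3^2*5^1 * 7^1*11^2*19^1*67^1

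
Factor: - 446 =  - 2^1 * 223^1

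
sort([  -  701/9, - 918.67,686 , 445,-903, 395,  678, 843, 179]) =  [ - 918.67, - 903,-701/9, 179,395,445, 678,686, 843]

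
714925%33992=1093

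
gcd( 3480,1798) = 58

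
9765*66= 644490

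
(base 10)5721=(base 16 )1659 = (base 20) e61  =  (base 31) 5th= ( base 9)7756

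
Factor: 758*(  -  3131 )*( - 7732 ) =2^3*31^1  *101^1 * 379^1*1933^1 = 18350340136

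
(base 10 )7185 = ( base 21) G63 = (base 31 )7EO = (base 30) 7TF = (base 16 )1C11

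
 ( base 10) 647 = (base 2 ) 1010000111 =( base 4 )22013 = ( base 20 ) 1C7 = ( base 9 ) 788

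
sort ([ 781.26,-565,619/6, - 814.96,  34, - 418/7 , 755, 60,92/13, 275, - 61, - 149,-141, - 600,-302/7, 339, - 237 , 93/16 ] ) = [ -814.96, - 600 ,  -  565, - 237, - 149, - 141, - 61, - 418/7, - 302/7, 93/16,92/13,  34 , 60 , 619/6,275,  339, 755,781.26 ]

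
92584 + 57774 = 150358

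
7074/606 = 11 + 68/101 = 11.67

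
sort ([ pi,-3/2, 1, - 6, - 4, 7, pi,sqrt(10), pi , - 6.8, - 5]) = [-6.8 ,-6 ,-5, - 4, - 3/2, 1, pi, pi, pi, sqrt( 10 ), 7]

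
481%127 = 100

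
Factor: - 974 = - 2^1*487^1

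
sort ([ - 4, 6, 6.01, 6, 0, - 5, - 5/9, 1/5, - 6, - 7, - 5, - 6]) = [- 7, - 6,  -  6, -5, - 5, - 4,-5/9,0, 1/5,  6,6 , 6.01 ] 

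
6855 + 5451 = 12306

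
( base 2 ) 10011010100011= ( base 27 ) df9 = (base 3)111120100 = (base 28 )ch7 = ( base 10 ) 9891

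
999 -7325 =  - 6326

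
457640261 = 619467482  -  161827221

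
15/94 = 15/94 = 0.16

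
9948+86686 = 96634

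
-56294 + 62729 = 6435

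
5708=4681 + 1027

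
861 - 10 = 851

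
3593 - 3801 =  - 208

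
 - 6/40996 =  - 3/20498 = -0.00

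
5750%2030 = 1690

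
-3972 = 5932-9904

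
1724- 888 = 836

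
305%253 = 52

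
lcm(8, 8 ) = 8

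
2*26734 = 53468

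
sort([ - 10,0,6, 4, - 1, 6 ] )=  [ - 10, - 1, 0, 4, 6, 6]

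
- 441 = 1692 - 2133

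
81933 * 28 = 2294124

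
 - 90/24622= - 1 + 12266/12311   =  - 0.00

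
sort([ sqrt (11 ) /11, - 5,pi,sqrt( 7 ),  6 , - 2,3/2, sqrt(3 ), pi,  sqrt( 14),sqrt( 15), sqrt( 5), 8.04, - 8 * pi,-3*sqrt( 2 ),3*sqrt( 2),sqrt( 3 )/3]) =[ - 8*pi, - 5, - 3 * sqrt( 2 ), - 2, sqrt(11) /11,sqrt( 3 ) /3 , 3/2,sqrt( 3 ),sqrt( 5),sqrt(  7 ), pi, pi, sqrt( 14 ) , sqrt (15 ),3 *sqrt ( 2),6, 8.04 ] 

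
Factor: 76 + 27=103^1  =  103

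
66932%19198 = 9338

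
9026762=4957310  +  4069452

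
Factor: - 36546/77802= -6091/12967= -6091^1*12967^(  -  1) 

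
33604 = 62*542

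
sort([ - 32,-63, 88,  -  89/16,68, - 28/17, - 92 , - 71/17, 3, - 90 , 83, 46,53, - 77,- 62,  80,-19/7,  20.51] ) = [-92, - 90,  -  77,-63,  -  62,-32, - 89/16, - 71/17,-19/7,-28/17,3,  20.51,46,53,68, 80,83,  88]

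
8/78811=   8/78811 = 0.00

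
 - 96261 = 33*( - 2917 ) 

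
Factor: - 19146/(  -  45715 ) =2^1*3^1*5^( -1 ) *41^( - 1)*223^(-1)*3191^1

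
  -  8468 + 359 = - 8109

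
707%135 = 32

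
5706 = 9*634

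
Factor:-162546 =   -  2^1*3^1*27091^1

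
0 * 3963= 0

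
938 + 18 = 956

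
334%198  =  136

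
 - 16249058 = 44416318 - 60665376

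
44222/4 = 22111/2 = 11055.50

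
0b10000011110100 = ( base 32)87K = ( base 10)8436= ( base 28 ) AL8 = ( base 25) DCB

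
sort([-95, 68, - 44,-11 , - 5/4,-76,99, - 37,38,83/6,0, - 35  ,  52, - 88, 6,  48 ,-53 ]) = [ - 95, - 88, - 76,-53, - 44, -37, -35, - 11,  -  5/4,0,  6, 83/6, 38 , 48, 52 , 68,99] 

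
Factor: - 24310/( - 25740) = 17/18 = 2^( - 1) * 3^( - 2)*17^1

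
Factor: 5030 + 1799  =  6829^1=6829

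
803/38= 803/38 =21.13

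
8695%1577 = 810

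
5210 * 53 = 276130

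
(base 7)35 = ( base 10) 26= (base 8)32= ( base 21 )15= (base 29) Q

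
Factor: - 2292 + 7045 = 7^2*97^1 = 4753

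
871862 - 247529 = 624333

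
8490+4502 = 12992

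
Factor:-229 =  - 229^1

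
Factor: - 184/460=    - 2/5 = - 2^1*5^( - 1 )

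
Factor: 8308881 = 3^2*7^2*83^1*227^1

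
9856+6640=16496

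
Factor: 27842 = 2^1* 13921^1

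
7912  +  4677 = 12589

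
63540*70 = 4447800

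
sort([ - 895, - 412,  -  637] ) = [ - 895, - 637, - 412 ]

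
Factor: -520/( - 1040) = 2^(  -  1 ) = 1/2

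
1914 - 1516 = 398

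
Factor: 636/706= 2^1*3^1*53^1*353^( - 1)=318/353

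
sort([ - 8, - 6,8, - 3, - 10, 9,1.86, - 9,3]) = [ - 10, - 9, - 8,  -  6, - 3,1.86, 3, 8,9] 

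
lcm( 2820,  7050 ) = 14100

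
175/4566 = 175/4566 = 0.04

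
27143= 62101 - 34958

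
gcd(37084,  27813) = 9271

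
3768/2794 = 1884/1397 = 1.35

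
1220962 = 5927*206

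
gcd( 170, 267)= 1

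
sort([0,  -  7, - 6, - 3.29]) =[ - 7, - 6, - 3.29,0]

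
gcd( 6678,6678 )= 6678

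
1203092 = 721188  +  481904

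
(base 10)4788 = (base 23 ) 914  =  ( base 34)44S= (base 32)4LK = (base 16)12b4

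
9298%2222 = 410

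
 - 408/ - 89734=204/44867 = 0.00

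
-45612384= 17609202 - 63221586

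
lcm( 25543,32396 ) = 1328236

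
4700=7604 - 2904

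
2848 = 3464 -616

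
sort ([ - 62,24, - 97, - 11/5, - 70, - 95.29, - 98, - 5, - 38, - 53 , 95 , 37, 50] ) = [ - 98, - 97,- 95.29, - 70,-62, - 53, - 38, - 5, - 11/5, 24, 37, 50, 95 ]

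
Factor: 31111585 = 5^1*59^1*263^1*401^1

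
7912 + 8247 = 16159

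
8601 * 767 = 6596967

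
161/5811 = 161/5811 = 0.03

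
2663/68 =39 + 11/68 =39.16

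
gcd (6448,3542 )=2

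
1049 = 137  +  912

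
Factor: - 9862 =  - 2^1*4931^1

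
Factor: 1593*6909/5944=2^( - 3)*3^4 * 7^2*47^1 * 59^1*743^(-1 )=11006037/5944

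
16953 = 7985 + 8968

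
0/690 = 0 = 0.00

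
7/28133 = 1/4019=0.00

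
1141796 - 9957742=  - 8815946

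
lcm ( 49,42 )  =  294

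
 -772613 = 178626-951239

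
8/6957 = 8/6957=0.00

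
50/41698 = 25/20849 = 0.00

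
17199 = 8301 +8898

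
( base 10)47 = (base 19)29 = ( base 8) 57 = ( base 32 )1f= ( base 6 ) 115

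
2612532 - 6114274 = - 3501742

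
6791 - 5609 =1182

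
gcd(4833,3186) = 27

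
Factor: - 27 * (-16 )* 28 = 2^6*3^3*7^1 = 12096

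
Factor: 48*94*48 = 2^9*3^2 * 47^1 = 216576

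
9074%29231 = 9074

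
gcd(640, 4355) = 5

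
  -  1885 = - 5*377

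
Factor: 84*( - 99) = -8316  =  - 2^2*3^3*7^1*11^1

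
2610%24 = 18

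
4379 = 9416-5037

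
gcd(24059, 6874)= 3437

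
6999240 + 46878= 7046118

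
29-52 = -23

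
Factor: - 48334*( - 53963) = 2^1*7^1 *11^1*13^4*593^1 = 2608247642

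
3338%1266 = 806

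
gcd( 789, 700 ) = 1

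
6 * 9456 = 56736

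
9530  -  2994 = 6536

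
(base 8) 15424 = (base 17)16GD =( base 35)5N2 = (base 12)4018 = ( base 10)6932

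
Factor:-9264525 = - 3^1 * 5^2  *  123527^1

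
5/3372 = 5/3372= 0.00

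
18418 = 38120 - 19702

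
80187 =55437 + 24750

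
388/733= 388/733 = 0.53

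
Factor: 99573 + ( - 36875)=62698 = 2^1* 23^1*29^1 * 47^1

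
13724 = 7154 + 6570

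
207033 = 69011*3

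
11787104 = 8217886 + 3569218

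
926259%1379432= 926259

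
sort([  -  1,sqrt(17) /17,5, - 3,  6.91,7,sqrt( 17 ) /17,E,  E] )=[-3,-1,sqrt(17) /17,sqrt( 17) /17,E,E, 5,6.91 , 7]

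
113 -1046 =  - 933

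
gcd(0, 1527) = 1527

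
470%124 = 98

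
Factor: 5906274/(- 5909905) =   -  2^1*3^1*5^( - 1 )*11^1*109^1*821^1*1181981^(-1)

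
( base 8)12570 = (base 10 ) 5496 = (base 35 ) 4H1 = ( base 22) b7i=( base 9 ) 7476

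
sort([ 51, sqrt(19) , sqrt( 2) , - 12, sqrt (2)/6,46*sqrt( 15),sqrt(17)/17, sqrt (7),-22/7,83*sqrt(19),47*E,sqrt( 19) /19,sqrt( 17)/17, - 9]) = [ - 12,-9,  -  22/7, sqrt( 19 ) /19,sqrt(2 ) /6 , sqrt( 17)/17, sqrt (17 ) /17,sqrt(2),sqrt (7 ),sqrt( 19), 51,47*E, 46*sqrt( 15 ), 83*sqrt( 19)]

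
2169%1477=692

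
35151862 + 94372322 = 129524184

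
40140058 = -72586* ( - 553) 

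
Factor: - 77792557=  - 733^1*106129^1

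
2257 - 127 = 2130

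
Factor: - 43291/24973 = -13^( - 1 )*17^(-1 )*113^(- 1)*43291^1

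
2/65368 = 1/32684 = 0.00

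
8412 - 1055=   7357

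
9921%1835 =746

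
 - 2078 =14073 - 16151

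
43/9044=43/9044 = 0.00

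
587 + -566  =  21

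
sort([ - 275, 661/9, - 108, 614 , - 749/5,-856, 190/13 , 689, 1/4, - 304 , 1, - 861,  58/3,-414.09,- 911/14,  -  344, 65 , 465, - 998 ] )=[- 998, - 861, - 856, - 414.09,-344 ,-304, - 275 , - 749/5, - 108 , - 911/14,1/4 , 1,190/13,58/3, 65,661/9,465,  614,689 ] 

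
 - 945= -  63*15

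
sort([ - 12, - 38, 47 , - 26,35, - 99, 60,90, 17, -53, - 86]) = [ - 99,- 86,  -  53, - 38, -26,- 12,  17, 35, 47, 60  ,  90 ] 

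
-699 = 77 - 776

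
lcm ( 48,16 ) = 48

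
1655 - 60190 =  - 58535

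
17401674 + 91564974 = 108966648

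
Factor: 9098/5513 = 2^1*37^( - 1 )*149^(  -  1 )*4549^1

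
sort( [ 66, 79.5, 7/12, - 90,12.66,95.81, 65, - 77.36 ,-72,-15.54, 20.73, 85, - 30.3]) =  [- 90 , - 77.36, - 72, - 30.3, - 15.54, 7/12, 12.66, 20.73, 65,66,79.5, 85, 95.81 ] 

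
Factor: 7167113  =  937^1*7649^1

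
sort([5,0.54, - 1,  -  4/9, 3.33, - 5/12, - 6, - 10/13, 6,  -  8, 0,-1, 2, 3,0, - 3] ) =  [ - 8, - 6,-3, - 1, - 1, - 10/13, - 4/9, - 5/12, 0, 0,0.54,2,3 , 3.33,5, 6]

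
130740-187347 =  - 56607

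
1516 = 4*379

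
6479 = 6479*1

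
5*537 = 2685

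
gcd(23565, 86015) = 5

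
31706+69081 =100787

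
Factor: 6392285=5^1*79^1*16183^1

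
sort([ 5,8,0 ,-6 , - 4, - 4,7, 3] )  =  [  -  6, - 4, - 4 , 0, 3, 5 , 7,8 ] 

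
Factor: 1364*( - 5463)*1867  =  -13912010244 = - 2^2*3^2*11^1*31^1*607^1*1867^1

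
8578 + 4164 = 12742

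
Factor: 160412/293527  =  476/871 = 2^2*7^1*13^(- 1 )*17^1*67^( - 1) 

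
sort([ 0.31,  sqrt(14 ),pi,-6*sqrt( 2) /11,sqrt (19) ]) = [-6 * sqrt(2) /11, 0.31,pi, sqrt( 14 ), sqrt(19) ] 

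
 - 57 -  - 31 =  - 26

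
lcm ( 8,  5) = 40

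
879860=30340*29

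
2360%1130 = 100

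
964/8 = 241/2 = 120.50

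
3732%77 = 36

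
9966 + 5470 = 15436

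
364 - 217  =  147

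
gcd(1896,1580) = 316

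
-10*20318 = -203180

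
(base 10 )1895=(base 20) 4EF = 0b11101100111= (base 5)30040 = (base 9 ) 2535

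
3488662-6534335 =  - 3045673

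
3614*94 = 339716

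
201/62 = 201/62 =3.24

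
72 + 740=812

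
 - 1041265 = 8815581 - 9856846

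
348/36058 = 174/18029 = 0.01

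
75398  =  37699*2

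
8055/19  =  8055/19 = 423.95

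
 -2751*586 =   -  1612086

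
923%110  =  43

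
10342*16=165472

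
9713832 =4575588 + 5138244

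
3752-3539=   213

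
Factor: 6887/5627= 17^( - 1)*71^1* 97^1*331^( - 1 )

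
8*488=3904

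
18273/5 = 18273/5 = 3654.60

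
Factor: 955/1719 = 5/9 = 3^(- 2 ) * 5^1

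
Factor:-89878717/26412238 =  - 2^(- 1)*661^( - 1)*19979^( - 1)*89878717^1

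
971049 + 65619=1036668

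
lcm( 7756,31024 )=31024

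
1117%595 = 522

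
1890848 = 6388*296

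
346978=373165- 26187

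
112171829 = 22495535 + 89676294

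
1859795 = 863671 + 996124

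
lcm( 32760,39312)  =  196560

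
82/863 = 82/863 = 0.10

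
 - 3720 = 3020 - 6740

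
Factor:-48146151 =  -3^1*641^1*25037^1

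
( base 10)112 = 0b1110000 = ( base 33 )3d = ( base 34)3a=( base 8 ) 160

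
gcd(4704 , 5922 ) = 42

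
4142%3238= 904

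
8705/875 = 9 + 166/175 = 9.95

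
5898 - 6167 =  - 269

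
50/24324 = 25/12162 = 0.00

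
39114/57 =686 + 4/19 = 686.21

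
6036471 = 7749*779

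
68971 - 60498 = 8473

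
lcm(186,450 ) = 13950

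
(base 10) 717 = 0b1011001101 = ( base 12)4b9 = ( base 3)222120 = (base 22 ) 1AD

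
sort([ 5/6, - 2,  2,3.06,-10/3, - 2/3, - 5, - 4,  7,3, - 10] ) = [ - 10,-5,-4, - 10/3 ,-2, - 2/3,5/6,2, 3, 3.06,7 ] 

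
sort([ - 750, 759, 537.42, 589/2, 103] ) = [ - 750, 103,  589/2 , 537.42, 759 ] 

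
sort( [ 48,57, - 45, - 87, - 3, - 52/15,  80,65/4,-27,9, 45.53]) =[ - 87  , - 45, - 27, - 52/15, - 3, 9,65/4, 45.53 , 48,57, 80] 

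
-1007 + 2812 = 1805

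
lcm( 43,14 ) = 602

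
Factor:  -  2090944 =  - 2^6*37^1*883^1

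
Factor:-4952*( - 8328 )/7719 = 13746752/2573 = 2^6 *31^( - 1) * 83^( - 1 )*347^1*619^1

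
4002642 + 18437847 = 22440489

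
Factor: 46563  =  3^1*11^1 * 17^1 * 83^1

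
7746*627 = 4856742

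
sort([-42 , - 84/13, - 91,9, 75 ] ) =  [ - 91, - 42, - 84/13,9 , 75 ]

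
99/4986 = 11/554 = 0.02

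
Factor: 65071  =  65071^1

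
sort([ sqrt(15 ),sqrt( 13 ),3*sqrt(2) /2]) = [ 3*sqrt(2)/2,sqrt(13 ),sqrt(15 ) ] 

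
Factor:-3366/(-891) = 34/9  =  2^1*3^( - 2)*17^1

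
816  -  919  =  -103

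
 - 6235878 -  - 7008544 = 772666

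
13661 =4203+9458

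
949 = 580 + 369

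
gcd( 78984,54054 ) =18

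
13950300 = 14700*949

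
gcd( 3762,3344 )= 418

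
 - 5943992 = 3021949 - 8965941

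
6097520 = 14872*410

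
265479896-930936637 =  - 665456741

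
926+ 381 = 1307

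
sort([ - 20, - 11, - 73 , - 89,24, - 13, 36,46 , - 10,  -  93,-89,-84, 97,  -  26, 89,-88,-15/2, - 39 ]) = [-93, -89, - 89,-88,-84, - 73, - 39, - 26,-20, - 13, - 11, -10,-15/2, 24,  36,  46, 89,97] 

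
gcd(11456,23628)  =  716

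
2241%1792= 449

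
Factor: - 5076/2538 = - 2=- 2^1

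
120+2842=2962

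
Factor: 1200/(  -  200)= -2^1* 3^1 = - 6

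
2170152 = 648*3349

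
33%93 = 33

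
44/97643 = 44/97643 = 0.00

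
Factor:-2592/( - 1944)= 2^2 * 3^(  -  1 )=4/3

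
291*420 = 122220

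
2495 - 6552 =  - 4057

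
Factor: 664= 2^3*83^1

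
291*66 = 19206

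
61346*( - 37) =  - 2269802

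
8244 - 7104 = 1140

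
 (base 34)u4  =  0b10000000000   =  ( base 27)1AP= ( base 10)1024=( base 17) 394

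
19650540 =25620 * 767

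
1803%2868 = 1803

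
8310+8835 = 17145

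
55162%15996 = 7174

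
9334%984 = 478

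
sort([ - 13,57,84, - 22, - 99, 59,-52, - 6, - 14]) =[-99,  -  52,-22, - 14, - 13,  -  6, 57,59, 84 ]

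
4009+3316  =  7325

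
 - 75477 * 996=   -  75175092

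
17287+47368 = 64655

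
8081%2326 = 1103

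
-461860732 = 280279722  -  742140454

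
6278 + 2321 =8599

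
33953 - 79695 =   -  45742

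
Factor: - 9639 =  - 3^4*7^1*17^1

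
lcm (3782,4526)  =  276086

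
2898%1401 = 96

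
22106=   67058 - 44952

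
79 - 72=7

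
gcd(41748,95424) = 5964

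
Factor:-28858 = -2^1*47^1*307^1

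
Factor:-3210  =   - 2^1*3^1 * 5^1 * 107^1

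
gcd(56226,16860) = 6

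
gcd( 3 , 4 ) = 1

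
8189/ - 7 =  - 8189/7 =- 1169.86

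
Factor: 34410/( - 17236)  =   - 555/278  =  -  2^( - 1)*3^1*5^1 * 37^1*139^( - 1)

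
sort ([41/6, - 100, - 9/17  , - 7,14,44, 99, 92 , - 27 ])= [ - 100, - 27, - 7, - 9/17,41/6, 14, 44,92, 99]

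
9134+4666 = 13800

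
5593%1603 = 784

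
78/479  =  78/479 = 0.16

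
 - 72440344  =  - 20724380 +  - 51715964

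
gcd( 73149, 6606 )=3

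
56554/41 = 56554/41 = 1379.37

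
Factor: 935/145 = 187/29 =11^1*17^1*29^(-1)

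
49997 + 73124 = 123121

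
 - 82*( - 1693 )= 138826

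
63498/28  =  31749/14 = 2267.79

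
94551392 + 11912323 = 106463715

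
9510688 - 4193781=5316907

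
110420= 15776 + 94644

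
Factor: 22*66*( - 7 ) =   -  10164=   - 2^2 * 3^1 * 7^1*11^2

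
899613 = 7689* 117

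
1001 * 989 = 989989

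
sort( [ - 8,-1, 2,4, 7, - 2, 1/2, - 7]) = [-8, - 7, - 2,-1,1/2, 2,4, 7] 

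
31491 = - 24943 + 56434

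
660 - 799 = -139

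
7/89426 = 7/89426 = 0.00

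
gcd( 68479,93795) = 1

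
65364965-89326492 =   -  23961527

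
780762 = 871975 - 91213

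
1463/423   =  1463/423 = 3.46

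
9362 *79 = 739598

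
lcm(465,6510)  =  6510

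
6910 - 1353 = 5557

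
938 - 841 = 97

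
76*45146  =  3431096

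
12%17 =12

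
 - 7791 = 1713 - 9504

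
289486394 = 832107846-542621452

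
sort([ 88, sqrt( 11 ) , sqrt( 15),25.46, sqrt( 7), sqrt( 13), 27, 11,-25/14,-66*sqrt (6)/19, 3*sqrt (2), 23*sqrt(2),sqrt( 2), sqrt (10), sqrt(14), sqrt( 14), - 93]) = [ - 93, - 66 * sqrt( 6)/19, - 25/14 , sqrt(2), sqrt( 7 ), sqrt(10 ),sqrt( 11),sqrt (13 ),sqrt( 14), sqrt(14), sqrt( 15), 3*sqrt( 2) , 11,25.46, 27,23*sqrt( 2), 88] 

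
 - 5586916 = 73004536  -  78591452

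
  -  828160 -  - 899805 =71645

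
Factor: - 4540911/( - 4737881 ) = 3^1*31^1*157^1 * 311^1*313^( - 1)*15137^ ( - 1)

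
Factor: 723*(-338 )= - 2^1*3^1*13^2*241^1 = -244374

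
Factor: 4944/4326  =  8/7 = 2^3*7^( - 1)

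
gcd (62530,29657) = 1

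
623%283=57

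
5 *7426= 37130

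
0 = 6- 6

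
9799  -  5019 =4780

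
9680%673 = 258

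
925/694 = 925/694 = 1.33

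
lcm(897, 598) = 1794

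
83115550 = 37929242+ 45186308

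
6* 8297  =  49782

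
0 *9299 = 0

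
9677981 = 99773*97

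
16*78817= 1261072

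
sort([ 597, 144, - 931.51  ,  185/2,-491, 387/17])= [ - 931.51, - 491, 387/17, 185/2, 144,597]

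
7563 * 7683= 58106529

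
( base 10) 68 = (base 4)1010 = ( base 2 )1000100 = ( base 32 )24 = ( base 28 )2C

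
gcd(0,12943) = 12943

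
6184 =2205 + 3979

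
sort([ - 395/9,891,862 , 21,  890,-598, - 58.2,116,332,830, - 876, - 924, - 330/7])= [ - 924, - 876, - 598, - 58.2, -330/7,  -  395/9,21, 116,332,830,  862, 890,891]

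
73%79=73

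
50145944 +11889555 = 62035499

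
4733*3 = 14199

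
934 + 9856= 10790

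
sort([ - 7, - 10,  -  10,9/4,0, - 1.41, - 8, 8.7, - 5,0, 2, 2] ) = [ - 10, - 10,-8, - 7,-5, - 1.41,  0,0,2,  2,9/4 , 8.7]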